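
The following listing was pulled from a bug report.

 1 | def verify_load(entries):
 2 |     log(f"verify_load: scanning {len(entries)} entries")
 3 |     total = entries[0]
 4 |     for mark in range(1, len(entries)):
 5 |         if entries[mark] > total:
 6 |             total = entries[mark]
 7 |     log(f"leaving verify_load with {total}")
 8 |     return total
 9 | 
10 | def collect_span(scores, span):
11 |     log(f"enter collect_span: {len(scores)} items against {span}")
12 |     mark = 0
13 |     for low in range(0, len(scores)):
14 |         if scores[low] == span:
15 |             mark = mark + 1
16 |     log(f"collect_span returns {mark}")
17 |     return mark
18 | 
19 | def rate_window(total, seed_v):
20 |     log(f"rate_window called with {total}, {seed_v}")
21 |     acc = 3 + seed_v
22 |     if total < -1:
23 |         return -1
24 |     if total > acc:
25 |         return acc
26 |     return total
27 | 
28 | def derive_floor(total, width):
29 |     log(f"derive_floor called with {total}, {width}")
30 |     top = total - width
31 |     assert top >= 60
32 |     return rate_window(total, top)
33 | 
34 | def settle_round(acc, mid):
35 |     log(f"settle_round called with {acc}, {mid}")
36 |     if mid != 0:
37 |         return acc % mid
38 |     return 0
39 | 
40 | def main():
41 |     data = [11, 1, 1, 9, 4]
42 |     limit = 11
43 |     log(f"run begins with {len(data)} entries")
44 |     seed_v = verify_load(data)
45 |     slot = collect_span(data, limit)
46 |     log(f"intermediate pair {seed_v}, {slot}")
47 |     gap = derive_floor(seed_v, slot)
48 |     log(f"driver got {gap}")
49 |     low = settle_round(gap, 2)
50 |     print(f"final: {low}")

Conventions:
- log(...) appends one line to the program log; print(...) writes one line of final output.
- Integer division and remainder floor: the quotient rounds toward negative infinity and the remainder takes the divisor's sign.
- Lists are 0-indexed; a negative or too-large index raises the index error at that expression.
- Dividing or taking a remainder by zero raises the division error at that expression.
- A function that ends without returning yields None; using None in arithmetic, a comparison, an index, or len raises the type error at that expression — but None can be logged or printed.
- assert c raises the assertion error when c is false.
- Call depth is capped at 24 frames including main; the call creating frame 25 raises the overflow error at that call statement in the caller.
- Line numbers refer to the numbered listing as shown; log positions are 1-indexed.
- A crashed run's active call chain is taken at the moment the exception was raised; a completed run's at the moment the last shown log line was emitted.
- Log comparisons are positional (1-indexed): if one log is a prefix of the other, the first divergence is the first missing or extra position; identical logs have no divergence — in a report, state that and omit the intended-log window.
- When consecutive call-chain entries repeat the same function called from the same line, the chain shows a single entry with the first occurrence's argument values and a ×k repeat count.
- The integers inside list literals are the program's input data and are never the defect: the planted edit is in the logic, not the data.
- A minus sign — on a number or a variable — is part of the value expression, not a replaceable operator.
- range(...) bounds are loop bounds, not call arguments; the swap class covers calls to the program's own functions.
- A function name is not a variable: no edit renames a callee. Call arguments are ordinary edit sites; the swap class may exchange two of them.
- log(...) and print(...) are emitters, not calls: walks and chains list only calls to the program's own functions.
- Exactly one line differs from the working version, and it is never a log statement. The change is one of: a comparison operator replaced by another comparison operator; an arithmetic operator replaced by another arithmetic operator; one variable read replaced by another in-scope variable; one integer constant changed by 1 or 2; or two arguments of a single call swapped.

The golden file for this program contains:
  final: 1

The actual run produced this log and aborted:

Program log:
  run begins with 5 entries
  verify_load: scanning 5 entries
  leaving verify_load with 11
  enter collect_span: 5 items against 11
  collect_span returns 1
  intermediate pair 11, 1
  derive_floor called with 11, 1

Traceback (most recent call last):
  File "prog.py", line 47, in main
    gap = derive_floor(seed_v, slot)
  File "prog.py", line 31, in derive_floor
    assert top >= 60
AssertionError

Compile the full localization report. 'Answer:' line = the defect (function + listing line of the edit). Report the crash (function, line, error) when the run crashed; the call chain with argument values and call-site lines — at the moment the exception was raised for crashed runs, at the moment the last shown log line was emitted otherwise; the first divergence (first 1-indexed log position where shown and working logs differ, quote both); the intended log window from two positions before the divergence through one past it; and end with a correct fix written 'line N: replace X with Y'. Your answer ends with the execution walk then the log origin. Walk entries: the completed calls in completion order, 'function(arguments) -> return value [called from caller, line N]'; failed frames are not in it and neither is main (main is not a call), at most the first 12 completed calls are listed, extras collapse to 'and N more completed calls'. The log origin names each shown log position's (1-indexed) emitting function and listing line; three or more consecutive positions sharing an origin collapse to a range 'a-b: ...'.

Answer: the defect is in derive_floor at line 31.
The tell: The shown log is a 7-line prefix of the intended one, whose next entry is 'rate_window called with 11, 10'.
Crash: derive_floor, line 31, AssertionError.
Call chain: main -> derive_floor(11, 1) (called at line 47).
First divergence: position 8; the shown log stops at 7 lines while the working version next logs 'rate_window called with 11, 10'.
Intended log window:
  6: intermediate pair 11, 1
  7: derive_floor called with 11, 1
  8: rate_window called with 11, 10
  9: driver got 11
Execution walk:
  verify_load([11, 1, 1, 9, 4]) -> 11  [called from main, line 44]
  collect_span([11, 1, 1, 9, 4], 11) -> 1  [called from main, line 45]
Origin of each log line:
  1 — main, line 43
  2 — verify_load, line 2
  3 — verify_load, line 7
  4 — collect_span, line 11
  5 — collect_span, line 16
  6 — main, line 46
  7 — derive_floor, line 29
A correct fix: line 31: replace `>=` with `<=`.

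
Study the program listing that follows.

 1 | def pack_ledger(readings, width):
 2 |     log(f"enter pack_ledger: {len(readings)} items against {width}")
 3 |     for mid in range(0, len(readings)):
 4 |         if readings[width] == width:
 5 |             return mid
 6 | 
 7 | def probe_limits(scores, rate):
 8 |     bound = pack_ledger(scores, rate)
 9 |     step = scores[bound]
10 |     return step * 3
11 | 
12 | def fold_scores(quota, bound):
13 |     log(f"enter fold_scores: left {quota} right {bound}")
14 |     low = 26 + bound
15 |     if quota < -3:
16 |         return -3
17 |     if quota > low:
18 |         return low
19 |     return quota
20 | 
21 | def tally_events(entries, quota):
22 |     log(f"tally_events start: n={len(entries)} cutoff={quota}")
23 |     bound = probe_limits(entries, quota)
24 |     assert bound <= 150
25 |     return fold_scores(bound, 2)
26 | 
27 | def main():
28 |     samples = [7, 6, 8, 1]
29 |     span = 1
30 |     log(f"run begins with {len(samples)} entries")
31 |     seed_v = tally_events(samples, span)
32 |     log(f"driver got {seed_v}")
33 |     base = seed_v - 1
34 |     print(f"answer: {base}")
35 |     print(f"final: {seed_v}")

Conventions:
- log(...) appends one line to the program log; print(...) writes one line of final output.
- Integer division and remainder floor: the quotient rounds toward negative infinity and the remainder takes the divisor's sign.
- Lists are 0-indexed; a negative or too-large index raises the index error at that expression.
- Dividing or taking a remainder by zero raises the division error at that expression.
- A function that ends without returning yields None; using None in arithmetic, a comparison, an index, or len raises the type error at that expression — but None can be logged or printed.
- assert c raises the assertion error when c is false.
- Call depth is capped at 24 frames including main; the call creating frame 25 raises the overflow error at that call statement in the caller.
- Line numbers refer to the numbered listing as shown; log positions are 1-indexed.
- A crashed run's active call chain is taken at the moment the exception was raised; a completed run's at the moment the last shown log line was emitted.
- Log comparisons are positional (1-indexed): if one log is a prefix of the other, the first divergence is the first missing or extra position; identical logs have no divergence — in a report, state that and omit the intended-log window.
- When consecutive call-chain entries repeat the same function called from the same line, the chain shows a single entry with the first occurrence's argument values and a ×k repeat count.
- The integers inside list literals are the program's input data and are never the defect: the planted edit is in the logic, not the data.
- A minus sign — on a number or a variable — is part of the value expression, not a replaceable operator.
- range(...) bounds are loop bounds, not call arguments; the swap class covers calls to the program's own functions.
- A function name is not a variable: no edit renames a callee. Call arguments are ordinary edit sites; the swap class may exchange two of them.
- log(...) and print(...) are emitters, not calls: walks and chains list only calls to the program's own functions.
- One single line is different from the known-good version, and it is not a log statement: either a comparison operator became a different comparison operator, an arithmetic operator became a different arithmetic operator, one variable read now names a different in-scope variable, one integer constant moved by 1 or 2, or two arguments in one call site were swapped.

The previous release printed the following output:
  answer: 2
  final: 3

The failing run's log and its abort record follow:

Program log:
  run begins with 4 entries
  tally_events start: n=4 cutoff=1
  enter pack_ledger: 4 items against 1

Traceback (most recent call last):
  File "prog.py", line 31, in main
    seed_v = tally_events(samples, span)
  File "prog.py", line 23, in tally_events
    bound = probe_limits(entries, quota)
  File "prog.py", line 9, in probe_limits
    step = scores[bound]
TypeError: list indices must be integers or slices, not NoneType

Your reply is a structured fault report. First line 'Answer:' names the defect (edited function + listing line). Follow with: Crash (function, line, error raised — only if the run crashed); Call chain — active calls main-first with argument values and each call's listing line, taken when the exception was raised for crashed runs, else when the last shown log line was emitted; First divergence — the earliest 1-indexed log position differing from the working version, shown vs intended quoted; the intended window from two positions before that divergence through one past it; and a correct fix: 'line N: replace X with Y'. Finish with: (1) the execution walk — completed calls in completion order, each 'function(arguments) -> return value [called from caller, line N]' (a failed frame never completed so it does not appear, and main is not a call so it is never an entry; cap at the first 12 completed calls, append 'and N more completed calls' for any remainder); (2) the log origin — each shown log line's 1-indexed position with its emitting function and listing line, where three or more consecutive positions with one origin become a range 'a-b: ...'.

Answer: the defect is in pack_ledger at line 4.
Key fact: After 3 matching log lines the faulty run goes silent, while the working version continues with 'enter fold_scores: left 3 right 2'.
Crash: probe_limits, line 9, TypeError.
Call chain: main -> tally_events([7, 6, 8, 1], 1) (called at line 31) -> probe_limits([7, 6, 8, 1], 1) (called at line 23).
First divergence: position 4 (shown log ended at 3 lines; the working version continues: 'enter fold_scores: left 3 right 2').
Intended log window:
  2: tally_events start: n=4 cutoff=1
  3: enter pack_ledger: 4 items against 1
  4: enter fold_scores: left 3 right 2
  5: driver got 3
Execution walk:
  pack_ledger([7, 6, 8, 1], 1) -> None  [called from probe_limits, line 8]
Origin of each log line:
  1 — main, line 30
  2 — tally_events, line 22
  3 — pack_ledger, line 2
A correct fix: line 4: replace `readings[width]` with `readings[mid]`.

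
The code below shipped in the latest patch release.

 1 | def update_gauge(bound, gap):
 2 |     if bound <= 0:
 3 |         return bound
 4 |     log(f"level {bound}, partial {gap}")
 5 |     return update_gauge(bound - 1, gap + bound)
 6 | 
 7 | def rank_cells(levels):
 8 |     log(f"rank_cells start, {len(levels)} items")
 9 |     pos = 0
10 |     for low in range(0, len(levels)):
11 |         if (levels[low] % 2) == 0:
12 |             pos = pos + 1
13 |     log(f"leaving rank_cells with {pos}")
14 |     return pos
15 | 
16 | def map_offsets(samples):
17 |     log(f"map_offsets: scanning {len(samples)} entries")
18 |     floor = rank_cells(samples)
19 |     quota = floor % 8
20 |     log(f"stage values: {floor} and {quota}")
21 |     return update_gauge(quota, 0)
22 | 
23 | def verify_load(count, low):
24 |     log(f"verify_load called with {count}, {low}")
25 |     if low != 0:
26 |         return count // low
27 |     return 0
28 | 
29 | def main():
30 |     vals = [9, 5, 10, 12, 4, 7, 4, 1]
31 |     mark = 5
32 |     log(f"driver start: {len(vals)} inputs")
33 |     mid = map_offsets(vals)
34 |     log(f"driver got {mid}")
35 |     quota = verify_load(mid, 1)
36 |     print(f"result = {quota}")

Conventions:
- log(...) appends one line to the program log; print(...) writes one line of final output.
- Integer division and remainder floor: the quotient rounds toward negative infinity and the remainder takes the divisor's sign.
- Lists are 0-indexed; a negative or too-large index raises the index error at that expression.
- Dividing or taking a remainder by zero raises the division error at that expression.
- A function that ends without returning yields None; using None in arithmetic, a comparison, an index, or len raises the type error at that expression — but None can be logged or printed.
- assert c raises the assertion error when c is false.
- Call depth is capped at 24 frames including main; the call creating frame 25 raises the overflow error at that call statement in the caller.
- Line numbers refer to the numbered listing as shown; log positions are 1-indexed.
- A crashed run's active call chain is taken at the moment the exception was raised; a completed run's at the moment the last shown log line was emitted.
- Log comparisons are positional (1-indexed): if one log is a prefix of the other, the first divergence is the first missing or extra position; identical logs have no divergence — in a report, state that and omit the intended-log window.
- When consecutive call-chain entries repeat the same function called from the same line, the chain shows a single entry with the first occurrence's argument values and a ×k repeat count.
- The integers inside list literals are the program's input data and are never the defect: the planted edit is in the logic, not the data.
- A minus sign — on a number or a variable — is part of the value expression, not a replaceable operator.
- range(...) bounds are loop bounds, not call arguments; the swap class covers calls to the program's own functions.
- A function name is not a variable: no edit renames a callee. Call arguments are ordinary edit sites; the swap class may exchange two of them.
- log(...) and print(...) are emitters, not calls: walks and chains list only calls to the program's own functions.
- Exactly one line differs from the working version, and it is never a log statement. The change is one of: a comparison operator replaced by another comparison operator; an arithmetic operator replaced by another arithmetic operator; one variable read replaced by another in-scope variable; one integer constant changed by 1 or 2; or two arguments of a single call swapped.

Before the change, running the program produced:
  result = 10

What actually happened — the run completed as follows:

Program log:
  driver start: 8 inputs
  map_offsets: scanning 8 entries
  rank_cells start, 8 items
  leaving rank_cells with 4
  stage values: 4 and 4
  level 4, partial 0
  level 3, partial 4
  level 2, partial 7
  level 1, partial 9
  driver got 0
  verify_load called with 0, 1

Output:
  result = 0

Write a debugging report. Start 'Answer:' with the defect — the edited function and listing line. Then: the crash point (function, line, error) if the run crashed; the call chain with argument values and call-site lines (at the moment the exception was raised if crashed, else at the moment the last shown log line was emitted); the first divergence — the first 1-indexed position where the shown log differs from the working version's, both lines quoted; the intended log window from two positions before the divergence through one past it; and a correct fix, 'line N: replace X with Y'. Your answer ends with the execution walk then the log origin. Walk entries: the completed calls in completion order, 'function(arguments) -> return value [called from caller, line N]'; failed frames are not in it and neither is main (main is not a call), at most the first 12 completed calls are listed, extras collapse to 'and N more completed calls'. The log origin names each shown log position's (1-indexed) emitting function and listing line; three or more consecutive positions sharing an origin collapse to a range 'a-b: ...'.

Answer: the defect is in update_gauge at line 3.
Core observation: The earliest visible damage is log position 10 — 'driver got 0' rather than the intended 'driver got 10'.
Call chain: main -> verify_load(0, 1) (called at line 35).
First divergence: at position 10 the run shows 'driver got 0' where the working version logs 'driver got 10'.
Intended log window:
  8: level 2, partial 7
  9: level 1, partial 9
  10: driver got 10
  11: verify_load called with 10, 1
Execution walk:
  rank_cells([9, 5, 10, 12, 4, 7, 4, 1]) -> 4  [called from map_offsets, line 18]
  update_gauge(0, 10) -> 0  [called from update_gauge, line 5]
  update_gauge(1, 9) -> 0  [called from update_gauge, line 5]
  update_gauge(2, 7) -> 0  [called from update_gauge, line 5]
  update_gauge(3, 4) -> 0  [called from update_gauge, line 5]
  update_gauge(4, 0) -> 0  [called from map_offsets, line 21]
  map_offsets([9, 5, 10, 12, 4, 7, 4, 1]) -> 0  [called from main, line 33]
  verify_load(0, 1) -> 0  [called from main, line 35]
Log line origins:
  1: logged in main at line 32
  2: logged in map_offsets at line 17
  3: logged in rank_cells at line 8
  4: logged in rank_cells at line 13
  5: logged in map_offsets at line 20
  6-9: logged in update_gauge at line 4
  10: logged in main at line 34
  11: logged in verify_load at line 24
A correct fix: line 3: replace `bound` with `gap`.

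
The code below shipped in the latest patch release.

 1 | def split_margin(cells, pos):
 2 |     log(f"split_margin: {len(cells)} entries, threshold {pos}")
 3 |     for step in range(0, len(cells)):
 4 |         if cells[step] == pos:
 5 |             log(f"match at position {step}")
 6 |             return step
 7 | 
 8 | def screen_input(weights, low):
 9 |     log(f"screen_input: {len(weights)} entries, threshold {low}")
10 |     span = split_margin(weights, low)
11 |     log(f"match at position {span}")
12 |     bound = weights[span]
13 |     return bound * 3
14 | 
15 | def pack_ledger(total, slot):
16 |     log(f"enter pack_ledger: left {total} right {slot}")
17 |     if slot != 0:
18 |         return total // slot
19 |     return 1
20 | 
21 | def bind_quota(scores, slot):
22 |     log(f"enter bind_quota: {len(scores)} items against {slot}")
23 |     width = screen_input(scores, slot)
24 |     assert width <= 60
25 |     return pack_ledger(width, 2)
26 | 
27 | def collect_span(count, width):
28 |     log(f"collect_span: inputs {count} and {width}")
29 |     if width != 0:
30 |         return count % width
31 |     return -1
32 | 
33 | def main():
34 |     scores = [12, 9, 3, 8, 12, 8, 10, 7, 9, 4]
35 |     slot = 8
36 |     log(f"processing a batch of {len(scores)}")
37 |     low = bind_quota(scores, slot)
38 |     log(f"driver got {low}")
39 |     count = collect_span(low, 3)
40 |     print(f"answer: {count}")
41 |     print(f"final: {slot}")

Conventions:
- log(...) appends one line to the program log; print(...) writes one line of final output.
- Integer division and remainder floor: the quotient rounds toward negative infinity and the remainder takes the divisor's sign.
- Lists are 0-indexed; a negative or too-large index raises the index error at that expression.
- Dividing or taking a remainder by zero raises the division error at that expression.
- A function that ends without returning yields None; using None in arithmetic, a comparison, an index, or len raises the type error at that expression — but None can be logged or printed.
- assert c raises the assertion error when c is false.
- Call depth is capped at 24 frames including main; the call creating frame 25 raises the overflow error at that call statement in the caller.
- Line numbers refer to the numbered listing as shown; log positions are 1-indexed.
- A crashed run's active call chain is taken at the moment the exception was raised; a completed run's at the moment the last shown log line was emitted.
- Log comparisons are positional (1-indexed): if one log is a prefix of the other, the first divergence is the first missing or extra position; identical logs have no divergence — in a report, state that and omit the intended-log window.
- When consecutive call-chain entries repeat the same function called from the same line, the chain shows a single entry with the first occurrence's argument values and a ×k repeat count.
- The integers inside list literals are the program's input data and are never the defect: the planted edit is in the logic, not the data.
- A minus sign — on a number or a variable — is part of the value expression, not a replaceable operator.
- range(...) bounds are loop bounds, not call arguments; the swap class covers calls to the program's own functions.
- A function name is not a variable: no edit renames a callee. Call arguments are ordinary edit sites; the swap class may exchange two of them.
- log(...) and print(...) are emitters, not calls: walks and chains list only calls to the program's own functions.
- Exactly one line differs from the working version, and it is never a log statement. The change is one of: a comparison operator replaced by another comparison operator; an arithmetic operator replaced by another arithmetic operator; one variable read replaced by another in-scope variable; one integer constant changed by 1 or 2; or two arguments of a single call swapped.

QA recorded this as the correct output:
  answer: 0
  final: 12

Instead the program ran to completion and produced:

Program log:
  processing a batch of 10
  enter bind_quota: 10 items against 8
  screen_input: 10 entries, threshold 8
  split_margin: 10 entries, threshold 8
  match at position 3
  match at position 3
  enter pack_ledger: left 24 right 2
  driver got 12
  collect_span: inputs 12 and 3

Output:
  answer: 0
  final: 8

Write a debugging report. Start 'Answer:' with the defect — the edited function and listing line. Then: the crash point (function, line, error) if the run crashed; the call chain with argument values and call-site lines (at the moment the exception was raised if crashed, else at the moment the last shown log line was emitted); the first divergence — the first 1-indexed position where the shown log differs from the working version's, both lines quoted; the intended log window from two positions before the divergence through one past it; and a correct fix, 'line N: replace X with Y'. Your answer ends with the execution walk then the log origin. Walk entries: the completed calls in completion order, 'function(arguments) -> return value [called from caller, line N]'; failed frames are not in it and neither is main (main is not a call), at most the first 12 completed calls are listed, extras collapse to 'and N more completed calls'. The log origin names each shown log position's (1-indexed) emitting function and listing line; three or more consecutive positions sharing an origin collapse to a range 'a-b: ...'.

Answer: the defect is in main at line 41.
Core observation: The logs agree in full; only the final output differs.
Call chain: main -> collect_span(12, 3) (called at line 39).
First divergence: none (the log streams are identical).
Execution walk:
  split_margin([12, 9, 3, 8, 12, 8, 10, 7, 9, 4], 8) -> 3  [called from screen_input, line 10]
  screen_input([12, 9, 3, 8, 12, 8, 10, 7, 9, 4], 8) -> 24  [called from bind_quota, line 23]
  pack_ledger(24, 2) -> 12  [called from bind_quota, line 25]
  bind_quota([12, 9, 3, 8, 12, 8, 10, 7, 9, 4], 8) -> 12  [called from main, line 37]
  collect_span(12, 3) -> 0  [called from main, line 39]
Log origin:
  1: from main, line 36
  2: from bind_quota, line 22
  3: from screen_input, line 9
  4: from split_margin, line 2
  5: from split_margin, line 5
  6: from screen_input, line 11
  7: from pack_ledger, line 16
  8: from main, line 38
  9: from collect_span, line 28
A correct fix: line 41: replace `slot` with `low`.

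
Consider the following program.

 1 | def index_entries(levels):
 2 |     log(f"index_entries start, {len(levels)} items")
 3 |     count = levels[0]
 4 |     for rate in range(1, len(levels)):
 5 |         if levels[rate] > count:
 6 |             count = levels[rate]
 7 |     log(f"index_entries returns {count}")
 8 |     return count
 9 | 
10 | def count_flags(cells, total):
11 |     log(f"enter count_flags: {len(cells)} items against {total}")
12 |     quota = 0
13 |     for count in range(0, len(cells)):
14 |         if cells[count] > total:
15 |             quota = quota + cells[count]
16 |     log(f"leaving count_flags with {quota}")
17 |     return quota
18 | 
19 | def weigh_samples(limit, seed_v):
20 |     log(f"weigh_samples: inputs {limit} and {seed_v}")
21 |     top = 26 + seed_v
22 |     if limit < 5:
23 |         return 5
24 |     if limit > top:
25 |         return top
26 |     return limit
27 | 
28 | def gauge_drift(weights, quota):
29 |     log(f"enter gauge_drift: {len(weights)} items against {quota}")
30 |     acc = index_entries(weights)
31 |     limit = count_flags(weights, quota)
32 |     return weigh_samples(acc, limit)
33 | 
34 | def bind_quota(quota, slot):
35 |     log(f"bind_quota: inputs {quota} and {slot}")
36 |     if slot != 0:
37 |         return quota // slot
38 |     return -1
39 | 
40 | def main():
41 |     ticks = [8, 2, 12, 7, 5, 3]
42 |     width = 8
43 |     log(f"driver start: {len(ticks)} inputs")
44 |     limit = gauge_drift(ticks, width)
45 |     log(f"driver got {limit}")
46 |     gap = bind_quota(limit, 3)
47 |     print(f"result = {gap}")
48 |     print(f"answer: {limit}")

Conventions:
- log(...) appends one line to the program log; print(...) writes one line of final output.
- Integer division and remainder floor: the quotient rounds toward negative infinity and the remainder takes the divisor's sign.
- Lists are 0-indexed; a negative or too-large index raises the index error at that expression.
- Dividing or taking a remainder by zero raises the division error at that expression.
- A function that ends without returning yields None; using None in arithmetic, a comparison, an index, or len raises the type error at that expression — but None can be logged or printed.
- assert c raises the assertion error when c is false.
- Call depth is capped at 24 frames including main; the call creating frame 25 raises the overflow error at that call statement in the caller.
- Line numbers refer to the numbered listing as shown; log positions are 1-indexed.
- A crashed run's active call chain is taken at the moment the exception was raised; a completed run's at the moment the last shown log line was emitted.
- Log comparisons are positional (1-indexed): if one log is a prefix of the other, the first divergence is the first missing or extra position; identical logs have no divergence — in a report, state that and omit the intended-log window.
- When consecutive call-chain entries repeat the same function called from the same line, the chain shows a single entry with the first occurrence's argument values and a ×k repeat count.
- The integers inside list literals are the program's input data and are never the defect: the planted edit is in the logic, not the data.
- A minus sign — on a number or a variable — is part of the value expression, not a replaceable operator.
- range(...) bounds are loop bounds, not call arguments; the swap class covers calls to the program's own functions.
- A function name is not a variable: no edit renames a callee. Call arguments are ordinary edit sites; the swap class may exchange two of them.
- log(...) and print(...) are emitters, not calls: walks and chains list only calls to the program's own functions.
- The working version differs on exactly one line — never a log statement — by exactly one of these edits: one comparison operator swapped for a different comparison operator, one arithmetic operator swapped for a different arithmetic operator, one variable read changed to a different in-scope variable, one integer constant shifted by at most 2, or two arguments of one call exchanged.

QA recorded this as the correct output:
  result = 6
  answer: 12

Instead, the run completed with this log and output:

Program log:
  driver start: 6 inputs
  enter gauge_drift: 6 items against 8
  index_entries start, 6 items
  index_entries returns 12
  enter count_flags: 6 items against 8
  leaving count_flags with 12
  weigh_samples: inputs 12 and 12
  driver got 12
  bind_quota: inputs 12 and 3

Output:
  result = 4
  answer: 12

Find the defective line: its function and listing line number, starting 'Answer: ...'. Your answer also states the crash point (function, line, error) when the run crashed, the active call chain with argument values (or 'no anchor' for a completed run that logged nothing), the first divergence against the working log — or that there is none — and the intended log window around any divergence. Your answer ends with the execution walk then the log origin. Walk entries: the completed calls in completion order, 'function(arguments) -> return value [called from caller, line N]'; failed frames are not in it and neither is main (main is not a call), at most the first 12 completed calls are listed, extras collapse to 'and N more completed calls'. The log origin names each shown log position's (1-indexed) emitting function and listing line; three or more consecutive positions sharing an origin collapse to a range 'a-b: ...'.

Answer: the defect is in main at line 46.
The tell: Everything matches until log position 9, which reads 'bind_quota: inputs 12 and 3' in place of 'bind_quota: inputs 12 and 2'.
Call chain: main -> bind_quota(12, 3) (called at line 46).
First divergence: position 9 — the shown line 'bind_quota: inputs 12 and 3' should read 'bind_quota: inputs 12 and 2'.
Intended log window:
  7: weigh_samples: inputs 12 and 12
  8: driver got 12
  9: bind_quota: inputs 12 and 2
Execution walk:
  index_entries([8, 2, 12, 7, 5, 3]) -> 12  [called from gauge_drift, line 30]
  count_flags([8, 2, 12, 7, 5, 3], 8) -> 12  [called from gauge_drift, line 31]
  weigh_samples(12, 12) -> 12  [called from gauge_drift, line 32]
  gauge_drift([8, 2, 12, 7, 5, 3], 8) -> 12  [called from main, line 44]
  bind_quota(12, 3) -> 4  [called from main, line 46]
Origin of each log line:
  1 — main, line 43
  2 — gauge_drift, line 29
  3 — index_entries, line 2
  4 — index_entries, line 7
  5 — count_flags, line 11
  6 — count_flags, line 16
  7 — weigh_samples, line 20
  8 — main, line 45
  9 — bind_quota, line 35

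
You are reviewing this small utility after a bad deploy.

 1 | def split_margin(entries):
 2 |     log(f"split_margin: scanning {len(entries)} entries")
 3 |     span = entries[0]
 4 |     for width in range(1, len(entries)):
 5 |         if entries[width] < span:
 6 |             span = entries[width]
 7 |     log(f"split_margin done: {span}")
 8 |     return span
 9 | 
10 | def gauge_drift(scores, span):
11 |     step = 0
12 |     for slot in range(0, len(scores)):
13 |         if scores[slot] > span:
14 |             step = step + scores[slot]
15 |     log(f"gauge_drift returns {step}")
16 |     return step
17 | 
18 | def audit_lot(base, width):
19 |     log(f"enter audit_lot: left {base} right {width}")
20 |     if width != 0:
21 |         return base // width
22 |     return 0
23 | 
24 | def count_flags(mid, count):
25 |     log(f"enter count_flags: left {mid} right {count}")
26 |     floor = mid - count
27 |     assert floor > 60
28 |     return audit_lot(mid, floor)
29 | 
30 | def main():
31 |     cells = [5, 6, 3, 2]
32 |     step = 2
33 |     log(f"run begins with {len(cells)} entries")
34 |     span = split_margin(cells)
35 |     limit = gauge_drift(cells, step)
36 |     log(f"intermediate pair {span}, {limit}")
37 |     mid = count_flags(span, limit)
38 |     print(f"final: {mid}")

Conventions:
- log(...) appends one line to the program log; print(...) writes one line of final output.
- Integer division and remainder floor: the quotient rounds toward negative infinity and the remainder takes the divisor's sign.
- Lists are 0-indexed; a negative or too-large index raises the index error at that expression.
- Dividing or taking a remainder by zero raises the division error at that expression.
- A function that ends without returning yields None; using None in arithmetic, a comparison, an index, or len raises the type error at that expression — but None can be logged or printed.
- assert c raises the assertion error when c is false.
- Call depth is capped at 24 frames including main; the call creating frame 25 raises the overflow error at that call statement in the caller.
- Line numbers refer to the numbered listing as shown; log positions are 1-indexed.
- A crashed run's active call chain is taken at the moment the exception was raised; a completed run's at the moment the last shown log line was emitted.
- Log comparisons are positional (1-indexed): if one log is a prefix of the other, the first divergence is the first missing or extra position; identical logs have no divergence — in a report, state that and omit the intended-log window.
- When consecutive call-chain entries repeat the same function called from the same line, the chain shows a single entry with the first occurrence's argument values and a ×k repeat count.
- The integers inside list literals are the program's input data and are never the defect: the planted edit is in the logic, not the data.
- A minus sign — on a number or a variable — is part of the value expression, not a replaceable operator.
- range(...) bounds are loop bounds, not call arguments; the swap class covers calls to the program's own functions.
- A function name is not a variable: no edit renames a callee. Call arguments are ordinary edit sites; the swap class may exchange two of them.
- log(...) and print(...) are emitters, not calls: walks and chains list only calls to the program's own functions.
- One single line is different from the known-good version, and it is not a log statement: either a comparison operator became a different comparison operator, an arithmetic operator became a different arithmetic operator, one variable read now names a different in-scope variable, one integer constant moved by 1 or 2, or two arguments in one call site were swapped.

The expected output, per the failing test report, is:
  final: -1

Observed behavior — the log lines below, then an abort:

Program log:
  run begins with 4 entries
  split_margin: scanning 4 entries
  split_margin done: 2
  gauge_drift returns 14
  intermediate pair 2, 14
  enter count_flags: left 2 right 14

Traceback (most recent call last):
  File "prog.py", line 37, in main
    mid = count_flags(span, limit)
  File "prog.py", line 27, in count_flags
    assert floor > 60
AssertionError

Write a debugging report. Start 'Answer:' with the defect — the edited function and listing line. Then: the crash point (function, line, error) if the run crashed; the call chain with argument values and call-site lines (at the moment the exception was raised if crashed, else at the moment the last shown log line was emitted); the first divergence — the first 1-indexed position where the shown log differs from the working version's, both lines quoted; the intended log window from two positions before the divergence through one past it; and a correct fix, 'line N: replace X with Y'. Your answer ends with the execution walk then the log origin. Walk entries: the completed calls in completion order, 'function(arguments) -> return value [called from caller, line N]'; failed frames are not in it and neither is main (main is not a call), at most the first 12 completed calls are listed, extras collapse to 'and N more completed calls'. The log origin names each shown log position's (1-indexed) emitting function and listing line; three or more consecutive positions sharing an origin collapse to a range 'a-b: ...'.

Answer: the defect is in count_flags at line 27.
Key observation: Only 6 log lines were emitted before the run died; the intended continuation was 'enter audit_lot: left 2 right -12'.
Crash: count_flags, line 27, AssertionError.
Call chain: main -> count_flags(2, 14) (called at line 37).
First divergence: position 7 — the faulty run's log ends after 6 lines; the working version continues with 'enter audit_lot: left 2 right -12'.
Intended log window:
  5: intermediate pair 2, 14
  6: enter count_flags: left 2 right 14
  7: enter audit_lot: left 2 right -12
Execution walk:
  split_margin([5, 6, 3, 2]) -> 2  [called from main, line 34]
  gauge_drift([5, 6, 3, 2], 2) -> 14  [called from main, line 35]
Log line origins:
  1: emitted by main (line 33)
  2: emitted by split_margin (line 2)
  3: emitted by split_margin (line 7)
  4: emitted by gauge_drift (line 15)
  5: emitted by main (line 36)
  6: emitted by count_flags (line 25)
A correct fix: line 27: replace `>` with `<=`.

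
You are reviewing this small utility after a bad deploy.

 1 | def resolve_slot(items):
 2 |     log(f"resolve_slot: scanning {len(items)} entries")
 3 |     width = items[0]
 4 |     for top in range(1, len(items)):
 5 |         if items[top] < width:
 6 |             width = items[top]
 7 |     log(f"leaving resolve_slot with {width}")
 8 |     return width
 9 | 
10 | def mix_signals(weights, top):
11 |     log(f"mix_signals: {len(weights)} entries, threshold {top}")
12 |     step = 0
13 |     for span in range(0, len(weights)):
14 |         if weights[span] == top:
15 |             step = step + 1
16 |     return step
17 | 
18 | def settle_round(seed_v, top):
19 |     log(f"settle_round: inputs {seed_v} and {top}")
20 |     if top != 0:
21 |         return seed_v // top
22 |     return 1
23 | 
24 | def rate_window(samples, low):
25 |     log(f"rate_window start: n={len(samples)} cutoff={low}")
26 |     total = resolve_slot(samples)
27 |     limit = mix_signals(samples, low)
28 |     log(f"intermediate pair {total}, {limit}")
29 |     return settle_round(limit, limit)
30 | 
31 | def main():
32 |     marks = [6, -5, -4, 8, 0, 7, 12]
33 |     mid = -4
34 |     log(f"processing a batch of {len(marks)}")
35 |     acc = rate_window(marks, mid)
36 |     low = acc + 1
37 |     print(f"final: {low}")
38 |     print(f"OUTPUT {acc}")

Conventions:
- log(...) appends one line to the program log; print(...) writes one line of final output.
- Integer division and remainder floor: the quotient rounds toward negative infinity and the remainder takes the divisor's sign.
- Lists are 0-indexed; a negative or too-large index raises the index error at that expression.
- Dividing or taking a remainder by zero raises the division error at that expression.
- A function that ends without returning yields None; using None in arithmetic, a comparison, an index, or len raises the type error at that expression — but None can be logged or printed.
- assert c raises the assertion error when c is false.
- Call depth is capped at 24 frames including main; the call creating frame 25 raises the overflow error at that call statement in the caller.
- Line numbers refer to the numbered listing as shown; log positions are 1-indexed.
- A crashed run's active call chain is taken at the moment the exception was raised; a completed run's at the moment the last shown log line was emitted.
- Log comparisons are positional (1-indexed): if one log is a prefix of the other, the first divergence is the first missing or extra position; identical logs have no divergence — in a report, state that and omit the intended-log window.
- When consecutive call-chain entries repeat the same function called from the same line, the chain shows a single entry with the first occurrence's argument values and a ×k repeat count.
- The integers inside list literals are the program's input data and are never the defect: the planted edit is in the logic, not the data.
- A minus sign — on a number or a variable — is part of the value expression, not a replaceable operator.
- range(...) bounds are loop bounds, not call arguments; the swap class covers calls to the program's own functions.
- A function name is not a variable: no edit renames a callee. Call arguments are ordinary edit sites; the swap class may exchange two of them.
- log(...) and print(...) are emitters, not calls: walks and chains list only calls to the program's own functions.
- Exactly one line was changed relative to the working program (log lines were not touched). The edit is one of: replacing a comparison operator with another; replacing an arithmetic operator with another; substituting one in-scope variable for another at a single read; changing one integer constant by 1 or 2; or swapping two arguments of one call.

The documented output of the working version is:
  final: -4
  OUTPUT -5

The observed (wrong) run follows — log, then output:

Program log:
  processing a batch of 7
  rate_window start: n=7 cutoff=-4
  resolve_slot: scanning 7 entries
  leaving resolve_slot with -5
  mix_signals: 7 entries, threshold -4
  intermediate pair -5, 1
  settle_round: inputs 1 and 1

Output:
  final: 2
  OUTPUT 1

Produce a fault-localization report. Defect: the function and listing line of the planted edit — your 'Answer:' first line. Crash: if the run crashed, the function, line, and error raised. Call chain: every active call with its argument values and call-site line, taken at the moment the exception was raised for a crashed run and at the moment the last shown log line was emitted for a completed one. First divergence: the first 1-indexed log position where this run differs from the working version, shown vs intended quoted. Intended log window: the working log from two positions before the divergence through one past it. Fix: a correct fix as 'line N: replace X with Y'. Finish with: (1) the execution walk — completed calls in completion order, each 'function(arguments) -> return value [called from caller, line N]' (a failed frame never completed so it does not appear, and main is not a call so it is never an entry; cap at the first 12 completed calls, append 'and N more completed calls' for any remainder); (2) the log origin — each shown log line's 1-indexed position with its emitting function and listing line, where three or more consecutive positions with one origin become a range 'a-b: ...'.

Answer: the defect is in rate_window at line 29.
The tell: Position 7 is the first bad log line: 'settle_round: inputs 1 and 1' should read 'settle_round: inputs -5 and 1'.
Call chain: main -> rate_window([6, -5, -4, 8, 0, 7, 12], -4) (called at line 35) -> settle_round(1, 1) (called at line 29).
First divergence: position 7 — the shown line 'settle_round: inputs 1 and 1' should read 'settle_round: inputs -5 and 1'.
Intended log window:
  5: mix_signals: 7 entries, threshold -4
  6: intermediate pair -5, 1
  7: settle_round: inputs -5 and 1
Execution walk:
  resolve_slot([6, -5, -4, 8, 0, 7, 12]) -> -5  [called from rate_window, line 26]
  mix_signals([6, -5, -4, 8, 0, 7, 12], -4) -> 1  [called from rate_window, line 27]
  settle_round(1, 1) -> 1  [called from rate_window, line 29]
  rate_window([6, -5, -4, 8, 0, 7, 12], -4) -> 1  [called from main, line 35]
Log line origins:
  1 — main, line 34
  2 — rate_window, line 25
  3 — resolve_slot, line 2
  4 — resolve_slot, line 7
  5 — mix_signals, line 11
  6 — rate_window, line 28
  7 — settle_round, line 19
A correct fix: line 29: replace `settle_round(limit, limit)` with `settle_round(total, limit)`.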